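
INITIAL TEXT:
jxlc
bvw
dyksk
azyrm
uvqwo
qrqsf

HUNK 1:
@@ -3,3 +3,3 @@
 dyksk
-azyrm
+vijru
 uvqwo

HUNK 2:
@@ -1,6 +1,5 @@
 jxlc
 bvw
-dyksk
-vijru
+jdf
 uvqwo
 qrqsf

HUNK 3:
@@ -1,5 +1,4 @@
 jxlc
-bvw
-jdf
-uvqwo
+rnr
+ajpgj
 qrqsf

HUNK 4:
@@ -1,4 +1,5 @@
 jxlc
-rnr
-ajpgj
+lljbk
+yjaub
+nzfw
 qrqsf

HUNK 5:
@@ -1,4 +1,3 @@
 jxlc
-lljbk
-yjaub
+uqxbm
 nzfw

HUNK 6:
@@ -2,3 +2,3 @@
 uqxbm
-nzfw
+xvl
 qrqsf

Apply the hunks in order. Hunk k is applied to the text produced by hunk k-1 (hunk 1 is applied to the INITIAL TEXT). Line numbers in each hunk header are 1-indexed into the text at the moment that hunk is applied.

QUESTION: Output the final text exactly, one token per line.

Answer: jxlc
uqxbm
xvl
qrqsf

Derivation:
Hunk 1: at line 3 remove [azyrm] add [vijru] -> 6 lines: jxlc bvw dyksk vijru uvqwo qrqsf
Hunk 2: at line 1 remove [dyksk,vijru] add [jdf] -> 5 lines: jxlc bvw jdf uvqwo qrqsf
Hunk 3: at line 1 remove [bvw,jdf,uvqwo] add [rnr,ajpgj] -> 4 lines: jxlc rnr ajpgj qrqsf
Hunk 4: at line 1 remove [rnr,ajpgj] add [lljbk,yjaub,nzfw] -> 5 lines: jxlc lljbk yjaub nzfw qrqsf
Hunk 5: at line 1 remove [lljbk,yjaub] add [uqxbm] -> 4 lines: jxlc uqxbm nzfw qrqsf
Hunk 6: at line 2 remove [nzfw] add [xvl] -> 4 lines: jxlc uqxbm xvl qrqsf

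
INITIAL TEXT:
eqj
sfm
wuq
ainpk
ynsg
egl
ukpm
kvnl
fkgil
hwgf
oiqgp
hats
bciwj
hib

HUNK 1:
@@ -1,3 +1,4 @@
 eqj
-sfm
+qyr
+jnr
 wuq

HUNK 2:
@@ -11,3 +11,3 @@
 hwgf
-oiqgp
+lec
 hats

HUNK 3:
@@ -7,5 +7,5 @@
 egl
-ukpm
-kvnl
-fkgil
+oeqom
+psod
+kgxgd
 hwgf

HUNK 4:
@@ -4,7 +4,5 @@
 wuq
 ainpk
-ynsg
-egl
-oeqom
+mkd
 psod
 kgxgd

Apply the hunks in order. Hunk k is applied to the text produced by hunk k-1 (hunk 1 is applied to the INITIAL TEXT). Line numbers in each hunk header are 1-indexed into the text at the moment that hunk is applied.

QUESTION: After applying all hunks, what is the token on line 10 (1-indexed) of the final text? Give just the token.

Answer: lec

Derivation:
Hunk 1: at line 1 remove [sfm] add [qyr,jnr] -> 15 lines: eqj qyr jnr wuq ainpk ynsg egl ukpm kvnl fkgil hwgf oiqgp hats bciwj hib
Hunk 2: at line 11 remove [oiqgp] add [lec] -> 15 lines: eqj qyr jnr wuq ainpk ynsg egl ukpm kvnl fkgil hwgf lec hats bciwj hib
Hunk 3: at line 7 remove [ukpm,kvnl,fkgil] add [oeqom,psod,kgxgd] -> 15 lines: eqj qyr jnr wuq ainpk ynsg egl oeqom psod kgxgd hwgf lec hats bciwj hib
Hunk 4: at line 4 remove [ynsg,egl,oeqom] add [mkd] -> 13 lines: eqj qyr jnr wuq ainpk mkd psod kgxgd hwgf lec hats bciwj hib
Final line 10: lec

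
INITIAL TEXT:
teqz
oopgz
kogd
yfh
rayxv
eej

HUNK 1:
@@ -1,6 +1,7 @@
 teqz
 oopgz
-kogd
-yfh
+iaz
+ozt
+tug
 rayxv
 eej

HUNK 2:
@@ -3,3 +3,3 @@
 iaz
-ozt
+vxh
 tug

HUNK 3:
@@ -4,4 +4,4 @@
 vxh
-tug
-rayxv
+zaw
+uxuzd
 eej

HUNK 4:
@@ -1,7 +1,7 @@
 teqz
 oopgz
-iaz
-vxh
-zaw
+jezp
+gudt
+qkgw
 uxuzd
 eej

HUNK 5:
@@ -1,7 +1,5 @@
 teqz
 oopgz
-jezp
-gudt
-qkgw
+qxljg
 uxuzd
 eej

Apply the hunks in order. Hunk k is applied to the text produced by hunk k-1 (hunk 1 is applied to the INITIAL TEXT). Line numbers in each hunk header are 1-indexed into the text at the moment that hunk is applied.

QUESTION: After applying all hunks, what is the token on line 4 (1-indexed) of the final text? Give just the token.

Hunk 1: at line 1 remove [kogd,yfh] add [iaz,ozt,tug] -> 7 lines: teqz oopgz iaz ozt tug rayxv eej
Hunk 2: at line 3 remove [ozt] add [vxh] -> 7 lines: teqz oopgz iaz vxh tug rayxv eej
Hunk 3: at line 4 remove [tug,rayxv] add [zaw,uxuzd] -> 7 lines: teqz oopgz iaz vxh zaw uxuzd eej
Hunk 4: at line 1 remove [iaz,vxh,zaw] add [jezp,gudt,qkgw] -> 7 lines: teqz oopgz jezp gudt qkgw uxuzd eej
Hunk 5: at line 1 remove [jezp,gudt,qkgw] add [qxljg] -> 5 lines: teqz oopgz qxljg uxuzd eej
Final line 4: uxuzd

Answer: uxuzd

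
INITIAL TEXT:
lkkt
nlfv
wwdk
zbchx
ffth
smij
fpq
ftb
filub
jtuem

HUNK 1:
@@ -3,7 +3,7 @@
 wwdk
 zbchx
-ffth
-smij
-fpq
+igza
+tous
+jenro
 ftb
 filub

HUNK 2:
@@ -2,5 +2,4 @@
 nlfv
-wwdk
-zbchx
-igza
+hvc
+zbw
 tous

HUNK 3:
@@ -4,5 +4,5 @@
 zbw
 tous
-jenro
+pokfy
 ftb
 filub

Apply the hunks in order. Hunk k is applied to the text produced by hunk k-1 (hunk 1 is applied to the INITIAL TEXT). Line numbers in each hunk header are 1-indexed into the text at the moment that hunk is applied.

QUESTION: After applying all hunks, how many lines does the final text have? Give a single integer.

Hunk 1: at line 3 remove [ffth,smij,fpq] add [igza,tous,jenro] -> 10 lines: lkkt nlfv wwdk zbchx igza tous jenro ftb filub jtuem
Hunk 2: at line 2 remove [wwdk,zbchx,igza] add [hvc,zbw] -> 9 lines: lkkt nlfv hvc zbw tous jenro ftb filub jtuem
Hunk 3: at line 4 remove [jenro] add [pokfy] -> 9 lines: lkkt nlfv hvc zbw tous pokfy ftb filub jtuem
Final line count: 9

Answer: 9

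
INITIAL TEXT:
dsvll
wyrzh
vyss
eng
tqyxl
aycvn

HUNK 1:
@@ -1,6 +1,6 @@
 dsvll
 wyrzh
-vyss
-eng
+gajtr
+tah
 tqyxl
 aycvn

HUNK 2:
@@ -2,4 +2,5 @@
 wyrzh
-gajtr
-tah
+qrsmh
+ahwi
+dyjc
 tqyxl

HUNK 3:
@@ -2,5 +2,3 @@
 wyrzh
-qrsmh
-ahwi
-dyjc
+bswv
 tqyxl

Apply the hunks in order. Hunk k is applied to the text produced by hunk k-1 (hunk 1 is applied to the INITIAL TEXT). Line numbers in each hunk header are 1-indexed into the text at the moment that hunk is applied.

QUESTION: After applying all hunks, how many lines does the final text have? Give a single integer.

Hunk 1: at line 1 remove [vyss,eng] add [gajtr,tah] -> 6 lines: dsvll wyrzh gajtr tah tqyxl aycvn
Hunk 2: at line 2 remove [gajtr,tah] add [qrsmh,ahwi,dyjc] -> 7 lines: dsvll wyrzh qrsmh ahwi dyjc tqyxl aycvn
Hunk 3: at line 2 remove [qrsmh,ahwi,dyjc] add [bswv] -> 5 lines: dsvll wyrzh bswv tqyxl aycvn
Final line count: 5

Answer: 5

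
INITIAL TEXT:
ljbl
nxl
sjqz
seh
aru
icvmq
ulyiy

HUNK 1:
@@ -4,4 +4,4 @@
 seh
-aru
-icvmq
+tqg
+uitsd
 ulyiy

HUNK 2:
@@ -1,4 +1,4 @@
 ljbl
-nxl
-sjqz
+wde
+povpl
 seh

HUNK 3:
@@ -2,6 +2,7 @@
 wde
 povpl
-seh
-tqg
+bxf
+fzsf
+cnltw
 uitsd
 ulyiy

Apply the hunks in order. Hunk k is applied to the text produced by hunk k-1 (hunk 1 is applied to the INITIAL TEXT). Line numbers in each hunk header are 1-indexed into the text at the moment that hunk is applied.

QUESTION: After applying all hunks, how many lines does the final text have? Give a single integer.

Hunk 1: at line 4 remove [aru,icvmq] add [tqg,uitsd] -> 7 lines: ljbl nxl sjqz seh tqg uitsd ulyiy
Hunk 2: at line 1 remove [nxl,sjqz] add [wde,povpl] -> 7 lines: ljbl wde povpl seh tqg uitsd ulyiy
Hunk 3: at line 2 remove [seh,tqg] add [bxf,fzsf,cnltw] -> 8 lines: ljbl wde povpl bxf fzsf cnltw uitsd ulyiy
Final line count: 8

Answer: 8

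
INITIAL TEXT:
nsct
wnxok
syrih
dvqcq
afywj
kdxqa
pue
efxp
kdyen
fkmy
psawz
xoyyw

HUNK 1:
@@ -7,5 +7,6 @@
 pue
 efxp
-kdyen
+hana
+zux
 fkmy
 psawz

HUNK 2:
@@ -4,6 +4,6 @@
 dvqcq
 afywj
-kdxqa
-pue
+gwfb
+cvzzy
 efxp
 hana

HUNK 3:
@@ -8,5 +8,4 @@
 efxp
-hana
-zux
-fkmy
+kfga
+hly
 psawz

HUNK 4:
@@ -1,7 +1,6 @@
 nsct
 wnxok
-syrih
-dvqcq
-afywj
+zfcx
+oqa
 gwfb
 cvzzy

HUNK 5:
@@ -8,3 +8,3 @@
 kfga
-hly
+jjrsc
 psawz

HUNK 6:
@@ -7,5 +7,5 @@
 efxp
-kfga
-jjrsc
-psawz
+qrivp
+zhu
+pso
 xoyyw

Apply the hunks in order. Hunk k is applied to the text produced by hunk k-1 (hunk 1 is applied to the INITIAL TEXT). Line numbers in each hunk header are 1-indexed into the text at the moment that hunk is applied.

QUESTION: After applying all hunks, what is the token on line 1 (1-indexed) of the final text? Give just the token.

Answer: nsct

Derivation:
Hunk 1: at line 7 remove [kdyen] add [hana,zux] -> 13 lines: nsct wnxok syrih dvqcq afywj kdxqa pue efxp hana zux fkmy psawz xoyyw
Hunk 2: at line 4 remove [kdxqa,pue] add [gwfb,cvzzy] -> 13 lines: nsct wnxok syrih dvqcq afywj gwfb cvzzy efxp hana zux fkmy psawz xoyyw
Hunk 3: at line 8 remove [hana,zux,fkmy] add [kfga,hly] -> 12 lines: nsct wnxok syrih dvqcq afywj gwfb cvzzy efxp kfga hly psawz xoyyw
Hunk 4: at line 1 remove [syrih,dvqcq,afywj] add [zfcx,oqa] -> 11 lines: nsct wnxok zfcx oqa gwfb cvzzy efxp kfga hly psawz xoyyw
Hunk 5: at line 8 remove [hly] add [jjrsc] -> 11 lines: nsct wnxok zfcx oqa gwfb cvzzy efxp kfga jjrsc psawz xoyyw
Hunk 6: at line 7 remove [kfga,jjrsc,psawz] add [qrivp,zhu,pso] -> 11 lines: nsct wnxok zfcx oqa gwfb cvzzy efxp qrivp zhu pso xoyyw
Final line 1: nsct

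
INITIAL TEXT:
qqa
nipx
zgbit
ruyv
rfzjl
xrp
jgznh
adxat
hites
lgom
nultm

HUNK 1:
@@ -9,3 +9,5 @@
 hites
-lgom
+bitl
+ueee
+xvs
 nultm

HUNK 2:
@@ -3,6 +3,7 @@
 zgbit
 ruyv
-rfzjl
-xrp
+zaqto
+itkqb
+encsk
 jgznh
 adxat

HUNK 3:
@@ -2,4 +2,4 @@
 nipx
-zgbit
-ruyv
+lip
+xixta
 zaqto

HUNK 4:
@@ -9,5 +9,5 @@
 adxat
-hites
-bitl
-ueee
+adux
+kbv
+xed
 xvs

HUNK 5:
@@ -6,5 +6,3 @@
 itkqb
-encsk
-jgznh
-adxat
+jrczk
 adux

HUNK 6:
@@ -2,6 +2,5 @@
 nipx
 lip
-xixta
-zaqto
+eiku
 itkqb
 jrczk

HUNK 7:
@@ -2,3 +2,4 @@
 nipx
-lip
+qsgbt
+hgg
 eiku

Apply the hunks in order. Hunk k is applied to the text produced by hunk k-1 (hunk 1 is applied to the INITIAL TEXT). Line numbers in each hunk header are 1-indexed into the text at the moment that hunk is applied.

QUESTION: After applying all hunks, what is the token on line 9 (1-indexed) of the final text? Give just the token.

Hunk 1: at line 9 remove [lgom] add [bitl,ueee,xvs] -> 13 lines: qqa nipx zgbit ruyv rfzjl xrp jgznh adxat hites bitl ueee xvs nultm
Hunk 2: at line 3 remove [rfzjl,xrp] add [zaqto,itkqb,encsk] -> 14 lines: qqa nipx zgbit ruyv zaqto itkqb encsk jgznh adxat hites bitl ueee xvs nultm
Hunk 3: at line 2 remove [zgbit,ruyv] add [lip,xixta] -> 14 lines: qqa nipx lip xixta zaqto itkqb encsk jgznh adxat hites bitl ueee xvs nultm
Hunk 4: at line 9 remove [hites,bitl,ueee] add [adux,kbv,xed] -> 14 lines: qqa nipx lip xixta zaqto itkqb encsk jgznh adxat adux kbv xed xvs nultm
Hunk 5: at line 6 remove [encsk,jgznh,adxat] add [jrczk] -> 12 lines: qqa nipx lip xixta zaqto itkqb jrczk adux kbv xed xvs nultm
Hunk 6: at line 2 remove [xixta,zaqto] add [eiku] -> 11 lines: qqa nipx lip eiku itkqb jrczk adux kbv xed xvs nultm
Hunk 7: at line 2 remove [lip] add [qsgbt,hgg] -> 12 lines: qqa nipx qsgbt hgg eiku itkqb jrczk adux kbv xed xvs nultm
Final line 9: kbv

Answer: kbv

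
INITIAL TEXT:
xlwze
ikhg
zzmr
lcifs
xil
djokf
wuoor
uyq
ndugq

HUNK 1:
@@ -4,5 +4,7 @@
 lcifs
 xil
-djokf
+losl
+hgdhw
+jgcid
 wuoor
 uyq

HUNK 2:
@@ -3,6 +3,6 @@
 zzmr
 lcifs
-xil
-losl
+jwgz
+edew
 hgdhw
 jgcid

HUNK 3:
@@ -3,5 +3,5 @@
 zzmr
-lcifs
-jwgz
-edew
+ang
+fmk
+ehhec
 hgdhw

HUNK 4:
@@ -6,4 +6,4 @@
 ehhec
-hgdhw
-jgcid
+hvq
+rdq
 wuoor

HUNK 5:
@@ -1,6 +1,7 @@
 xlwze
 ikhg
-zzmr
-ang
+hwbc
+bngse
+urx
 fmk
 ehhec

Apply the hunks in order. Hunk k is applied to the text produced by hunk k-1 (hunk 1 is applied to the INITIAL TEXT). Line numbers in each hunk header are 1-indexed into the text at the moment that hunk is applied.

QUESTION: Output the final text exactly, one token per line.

Hunk 1: at line 4 remove [djokf] add [losl,hgdhw,jgcid] -> 11 lines: xlwze ikhg zzmr lcifs xil losl hgdhw jgcid wuoor uyq ndugq
Hunk 2: at line 3 remove [xil,losl] add [jwgz,edew] -> 11 lines: xlwze ikhg zzmr lcifs jwgz edew hgdhw jgcid wuoor uyq ndugq
Hunk 3: at line 3 remove [lcifs,jwgz,edew] add [ang,fmk,ehhec] -> 11 lines: xlwze ikhg zzmr ang fmk ehhec hgdhw jgcid wuoor uyq ndugq
Hunk 4: at line 6 remove [hgdhw,jgcid] add [hvq,rdq] -> 11 lines: xlwze ikhg zzmr ang fmk ehhec hvq rdq wuoor uyq ndugq
Hunk 5: at line 1 remove [zzmr,ang] add [hwbc,bngse,urx] -> 12 lines: xlwze ikhg hwbc bngse urx fmk ehhec hvq rdq wuoor uyq ndugq

Answer: xlwze
ikhg
hwbc
bngse
urx
fmk
ehhec
hvq
rdq
wuoor
uyq
ndugq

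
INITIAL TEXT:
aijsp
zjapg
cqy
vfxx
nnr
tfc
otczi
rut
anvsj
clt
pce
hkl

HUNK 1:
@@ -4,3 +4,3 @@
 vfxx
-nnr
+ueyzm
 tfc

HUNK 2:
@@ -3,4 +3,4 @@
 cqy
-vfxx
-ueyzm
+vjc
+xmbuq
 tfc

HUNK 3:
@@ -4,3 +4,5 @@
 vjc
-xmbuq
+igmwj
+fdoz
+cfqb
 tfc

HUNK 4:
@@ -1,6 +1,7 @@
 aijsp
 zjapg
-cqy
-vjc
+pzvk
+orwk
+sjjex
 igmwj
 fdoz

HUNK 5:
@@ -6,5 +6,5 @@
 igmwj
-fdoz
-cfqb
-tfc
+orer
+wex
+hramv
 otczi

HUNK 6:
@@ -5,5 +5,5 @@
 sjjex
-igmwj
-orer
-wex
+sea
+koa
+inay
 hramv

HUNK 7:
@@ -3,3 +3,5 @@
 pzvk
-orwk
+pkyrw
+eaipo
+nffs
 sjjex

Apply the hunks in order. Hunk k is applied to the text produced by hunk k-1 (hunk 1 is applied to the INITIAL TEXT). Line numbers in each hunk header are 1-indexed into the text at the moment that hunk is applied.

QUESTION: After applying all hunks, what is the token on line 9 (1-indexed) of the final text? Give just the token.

Answer: koa

Derivation:
Hunk 1: at line 4 remove [nnr] add [ueyzm] -> 12 lines: aijsp zjapg cqy vfxx ueyzm tfc otczi rut anvsj clt pce hkl
Hunk 2: at line 3 remove [vfxx,ueyzm] add [vjc,xmbuq] -> 12 lines: aijsp zjapg cqy vjc xmbuq tfc otczi rut anvsj clt pce hkl
Hunk 3: at line 4 remove [xmbuq] add [igmwj,fdoz,cfqb] -> 14 lines: aijsp zjapg cqy vjc igmwj fdoz cfqb tfc otczi rut anvsj clt pce hkl
Hunk 4: at line 1 remove [cqy,vjc] add [pzvk,orwk,sjjex] -> 15 lines: aijsp zjapg pzvk orwk sjjex igmwj fdoz cfqb tfc otczi rut anvsj clt pce hkl
Hunk 5: at line 6 remove [fdoz,cfqb,tfc] add [orer,wex,hramv] -> 15 lines: aijsp zjapg pzvk orwk sjjex igmwj orer wex hramv otczi rut anvsj clt pce hkl
Hunk 6: at line 5 remove [igmwj,orer,wex] add [sea,koa,inay] -> 15 lines: aijsp zjapg pzvk orwk sjjex sea koa inay hramv otczi rut anvsj clt pce hkl
Hunk 7: at line 3 remove [orwk] add [pkyrw,eaipo,nffs] -> 17 lines: aijsp zjapg pzvk pkyrw eaipo nffs sjjex sea koa inay hramv otczi rut anvsj clt pce hkl
Final line 9: koa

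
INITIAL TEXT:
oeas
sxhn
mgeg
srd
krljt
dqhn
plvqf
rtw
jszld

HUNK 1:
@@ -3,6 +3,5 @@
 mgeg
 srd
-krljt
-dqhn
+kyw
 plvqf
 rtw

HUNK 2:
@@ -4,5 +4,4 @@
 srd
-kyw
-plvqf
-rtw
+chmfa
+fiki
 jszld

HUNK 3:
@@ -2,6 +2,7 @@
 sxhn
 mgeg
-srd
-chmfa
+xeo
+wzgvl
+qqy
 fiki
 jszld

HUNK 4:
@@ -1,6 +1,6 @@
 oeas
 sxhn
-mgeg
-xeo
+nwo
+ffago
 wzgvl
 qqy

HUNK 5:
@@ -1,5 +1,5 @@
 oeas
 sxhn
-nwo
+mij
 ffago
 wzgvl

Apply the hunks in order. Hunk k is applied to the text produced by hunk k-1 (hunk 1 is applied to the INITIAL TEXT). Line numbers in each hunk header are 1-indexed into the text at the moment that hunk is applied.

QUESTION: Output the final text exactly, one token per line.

Hunk 1: at line 3 remove [krljt,dqhn] add [kyw] -> 8 lines: oeas sxhn mgeg srd kyw plvqf rtw jszld
Hunk 2: at line 4 remove [kyw,plvqf,rtw] add [chmfa,fiki] -> 7 lines: oeas sxhn mgeg srd chmfa fiki jszld
Hunk 3: at line 2 remove [srd,chmfa] add [xeo,wzgvl,qqy] -> 8 lines: oeas sxhn mgeg xeo wzgvl qqy fiki jszld
Hunk 4: at line 1 remove [mgeg,xeo] add [nwo,ffago] -> 8 lines: oeas sxhn nwo ffago wzgvl qqy fiki jszld
Hunk 5: at line 1 remove [nwo] add [mij] -> 8 lines: oeas sxhn mij ffago wzgvl qqy fiki jszld

Answer: oeas
sxhn
mij
ffago
wzgvl
qqy
fiki
jszld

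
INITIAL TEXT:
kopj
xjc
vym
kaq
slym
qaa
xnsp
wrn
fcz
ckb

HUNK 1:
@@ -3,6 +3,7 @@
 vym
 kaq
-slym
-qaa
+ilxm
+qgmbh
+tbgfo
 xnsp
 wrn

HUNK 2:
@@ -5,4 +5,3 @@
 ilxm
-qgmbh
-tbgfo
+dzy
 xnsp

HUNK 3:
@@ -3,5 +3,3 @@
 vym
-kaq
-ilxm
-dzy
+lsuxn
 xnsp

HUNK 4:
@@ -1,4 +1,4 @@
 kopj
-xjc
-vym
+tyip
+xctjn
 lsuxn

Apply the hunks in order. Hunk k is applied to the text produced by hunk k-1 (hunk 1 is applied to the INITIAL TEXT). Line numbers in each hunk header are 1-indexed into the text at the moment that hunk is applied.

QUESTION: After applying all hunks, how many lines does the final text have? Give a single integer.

Hunk 1: at line 3 remove [slym,qaa] add [ilxm,qgmbh,tbgfo] -> 11 lines: kopj xjc vym kaq ilxm qgmbh tbgfo xnsp wrn fcz ckb
Hunk 2: at line 5 remove [qgmbh,tbgfo] add [dzy] -> 10 lines: kopj xjc vym kaq ilxm dzy xnsp wrn fcz ckb
Hunk 3: at line 3 remove [kaq,ilxm,dzy] add [lsuxn] -> 8 lines: kopj xjc vym lsuxn xnsp wrn fcz ckb
Hunk 4: at line 1 remove [xjc,vym] add [tyip,xctjn] -> 8 lines: kopj tyip xctjn lsuxn xnsp wrn fcz ckb
Final line count: 8

Answer: 8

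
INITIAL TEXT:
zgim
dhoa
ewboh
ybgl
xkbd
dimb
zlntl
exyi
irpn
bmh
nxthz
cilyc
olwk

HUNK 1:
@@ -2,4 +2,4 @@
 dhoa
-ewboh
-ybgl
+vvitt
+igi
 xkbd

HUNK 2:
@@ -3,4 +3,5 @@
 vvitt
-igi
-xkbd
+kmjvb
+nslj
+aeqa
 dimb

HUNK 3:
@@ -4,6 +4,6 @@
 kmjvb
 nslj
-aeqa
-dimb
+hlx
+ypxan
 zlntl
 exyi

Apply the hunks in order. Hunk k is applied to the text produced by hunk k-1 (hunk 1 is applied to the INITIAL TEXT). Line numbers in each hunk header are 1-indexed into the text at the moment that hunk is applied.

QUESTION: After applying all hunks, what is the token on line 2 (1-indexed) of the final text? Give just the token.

Hunk 1: at line 2 remove [ewboh,ybgl] add [vvitt,igi] -> 13 lines: zgim dhoa vvitt igi xkbd dimb zlntl exyi irpn bmh nxthz cilyc olwk
Hunk 2: at line 3 remove [igi,xkbd] add [kmjvb,nslj,aeqa] -> 14 lines: zgim dhoa vvitt kmjvb nslj aeqa dimb zlntl exyi irpn bmh nxthz cilyc olwk
Hunk 3: at line 4 remove [aeqa,dimb] add [hlx,ypxan] -> 14 lines: zgim dhoa vvitt kmjvb nslj hlx ypxan zlntl exyi irpn bmh nxthz cilyc olwk
Final line 2: dhoa

Answer: dhoa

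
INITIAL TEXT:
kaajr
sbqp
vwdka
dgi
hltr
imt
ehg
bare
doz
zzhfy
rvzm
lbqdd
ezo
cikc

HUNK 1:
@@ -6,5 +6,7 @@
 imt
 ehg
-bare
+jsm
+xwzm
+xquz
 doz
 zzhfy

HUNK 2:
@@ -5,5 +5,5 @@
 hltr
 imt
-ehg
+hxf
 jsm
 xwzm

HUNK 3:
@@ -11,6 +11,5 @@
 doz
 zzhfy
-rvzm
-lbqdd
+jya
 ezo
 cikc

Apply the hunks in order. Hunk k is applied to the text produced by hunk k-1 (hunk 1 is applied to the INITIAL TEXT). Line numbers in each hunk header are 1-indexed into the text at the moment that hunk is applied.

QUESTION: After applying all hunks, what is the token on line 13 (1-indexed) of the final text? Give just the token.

Answer: jya

Derivation:
Hunk 1: at line 6 remove [bare] add [jsm,xwzm,xquz] -> 16 lines: kaajr sbqp vwdka dgi hltr imt ehg jsm xwzm xquz doz zzhfy rvzm lbqdd ezo cikc
Hunk 2: at line 5 remove [ehg] add [hxf] -> 16 lines: kaajr sbqp vwdka dgi hltr imt hxf jsm xwzm xquz doz zzhfy rvzm lbqdd ezo cikc
Hunk 3: at line 11 remove [rvzm,lbqdd] add [jya] -> 15 lines: kaajr sbqp vwdka dgi hltr imt hxf jsm xwzm xquz doz zzhfy jya ezo cikc
Final line 13: jya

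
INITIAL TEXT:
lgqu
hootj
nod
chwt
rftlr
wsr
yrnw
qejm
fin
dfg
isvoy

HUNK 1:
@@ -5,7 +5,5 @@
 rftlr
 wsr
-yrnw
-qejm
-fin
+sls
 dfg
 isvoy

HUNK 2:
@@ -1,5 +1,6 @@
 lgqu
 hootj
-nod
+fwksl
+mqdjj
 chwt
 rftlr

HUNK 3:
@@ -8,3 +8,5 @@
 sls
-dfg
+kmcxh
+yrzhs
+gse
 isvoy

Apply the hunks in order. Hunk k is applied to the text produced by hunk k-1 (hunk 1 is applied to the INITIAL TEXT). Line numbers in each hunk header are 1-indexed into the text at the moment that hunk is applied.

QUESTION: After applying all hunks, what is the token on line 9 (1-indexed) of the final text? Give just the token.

Hunk 1: at line 5 remove [yrnw,qejm,fin] add [sls] -> 9 lines: lgqu hootj nod chwt rftlr wsr sls dfg isvoy
Hunk 2: at line 1 remove [nod] add [fwksl,mqdjj] -> 10 lines: lgqu hootj fwksl mqdjj chwt rftlr wsr sls dfg isvoy
Hunk 3: at line 8 remove [dfg] add [kmcxh,yrzhs,gse] -> 12 lines: lgqu hootj fwksl mqdjj chwt rftlr wsr sls kmcxh yrzhs gse isvoy
Final line 9: kmcxh

Answer: kmcxh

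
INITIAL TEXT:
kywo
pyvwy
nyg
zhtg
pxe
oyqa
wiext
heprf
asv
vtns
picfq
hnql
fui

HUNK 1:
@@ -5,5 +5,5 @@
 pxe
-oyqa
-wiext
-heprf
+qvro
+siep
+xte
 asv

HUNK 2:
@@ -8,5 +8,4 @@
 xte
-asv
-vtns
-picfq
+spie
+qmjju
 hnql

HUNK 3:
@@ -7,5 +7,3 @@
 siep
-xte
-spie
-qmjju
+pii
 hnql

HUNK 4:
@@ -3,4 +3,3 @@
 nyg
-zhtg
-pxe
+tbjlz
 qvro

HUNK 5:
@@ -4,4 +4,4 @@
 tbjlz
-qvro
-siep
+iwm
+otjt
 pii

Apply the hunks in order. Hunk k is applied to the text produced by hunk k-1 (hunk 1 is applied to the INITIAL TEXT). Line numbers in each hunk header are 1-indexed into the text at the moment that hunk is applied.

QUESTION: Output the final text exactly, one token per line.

Answer: kywo
pyvwy
nyg
tbjlz
iwm
otjt
pii
hnql
fui

Derivation:
Hunk 1: at line 5 remove [oyqa,wiext,heprf] add [qvro,siep,xte] -> 13 lines: kywo pyvwy nyg zhtg pxe qvro siep xte asv vtns picfq hnql fui
Hunk 2: at line 8 remove [asv,vtns,picfq] add [spie,qmjju] -> 12 lines: kywo pyvwy nyg zhtg pxe qvro siep xte spie qmjju hnql fui
Hunk 3: at line 7 remove [xte,spie,qmjju] add [pii] -> 10 lines: kywo pyvwy nyg zhtg pxe qvro siep pii hnql fui
Hunk 4: at line 3 remove [zhtg,pxe] add [tbjlz] -> 9 lines: kywo pyvwy nyg tbjlz qvro siep pii hnql fui
Hunk 5: at line 4 remove [qvro,siep] add [iwm,otjt] -> 9 lines: kywo pyvwy nyg tbjlz iwm otjt pii hnql fui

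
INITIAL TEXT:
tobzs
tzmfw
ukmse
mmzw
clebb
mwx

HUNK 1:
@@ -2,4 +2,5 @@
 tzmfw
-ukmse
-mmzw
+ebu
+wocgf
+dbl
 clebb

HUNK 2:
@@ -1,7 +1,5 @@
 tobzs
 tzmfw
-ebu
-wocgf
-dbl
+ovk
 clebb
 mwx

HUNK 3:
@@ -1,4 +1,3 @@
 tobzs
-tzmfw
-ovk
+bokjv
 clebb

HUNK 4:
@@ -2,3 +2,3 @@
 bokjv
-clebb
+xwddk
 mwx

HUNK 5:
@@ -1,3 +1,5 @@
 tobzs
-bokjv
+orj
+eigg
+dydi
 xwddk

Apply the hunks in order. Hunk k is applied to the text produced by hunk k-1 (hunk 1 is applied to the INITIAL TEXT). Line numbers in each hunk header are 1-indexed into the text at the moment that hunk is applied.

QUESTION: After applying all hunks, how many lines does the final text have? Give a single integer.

Answer: 6

Derivation:
Hunk 1: at line 2 remove [ukmse,mmzw] add [ebu,wocgf,dbl] -> 7 lines: tobzs tzmfw ebu wocgf dbl clebb mwx
Hunk 2: at line 1 remove [ebu,wocgf,dbl] add [ovk] -> 5 lines: tobzs tzmfw ovk clebb mwx
Hunk 3: at line 1 remove [tzmfw,ovk] add [bokjv] -> 4 lines: tobzs bokjv clebb mwx
Hunk 4: at line 2 remove [clebb] add [xwddk] -> 4 lines: tobzs bokjv xwddk mwx
Hunk 5: at line 1 remove [bokjv] add [orj,eigg,dydi] -> 6 lines: tobzs orj eigg dydi xwddk mwx
Final line count: 6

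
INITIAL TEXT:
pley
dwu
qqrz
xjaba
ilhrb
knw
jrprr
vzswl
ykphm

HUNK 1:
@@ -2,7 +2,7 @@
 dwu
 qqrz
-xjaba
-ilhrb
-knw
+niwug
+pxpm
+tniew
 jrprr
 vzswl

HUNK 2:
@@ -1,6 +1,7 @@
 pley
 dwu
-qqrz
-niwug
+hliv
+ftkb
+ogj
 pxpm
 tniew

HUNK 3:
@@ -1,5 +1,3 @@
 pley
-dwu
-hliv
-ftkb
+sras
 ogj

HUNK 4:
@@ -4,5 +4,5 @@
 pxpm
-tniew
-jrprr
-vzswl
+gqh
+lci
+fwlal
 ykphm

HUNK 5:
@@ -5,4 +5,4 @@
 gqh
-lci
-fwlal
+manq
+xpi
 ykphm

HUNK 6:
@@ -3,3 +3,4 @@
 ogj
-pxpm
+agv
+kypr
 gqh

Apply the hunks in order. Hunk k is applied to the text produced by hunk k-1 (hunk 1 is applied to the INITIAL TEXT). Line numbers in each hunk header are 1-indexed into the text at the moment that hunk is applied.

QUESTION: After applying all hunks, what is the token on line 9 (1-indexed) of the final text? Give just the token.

Answer: ykphm

Derivation:
Hunk 1: at line 2 remove [xjaba,ilhrb,knw] add [niwug,pxpm,tniew] -> 9 lines: pley dwu qqrz niwug pxpm tniew jrprr vzswl ykphm
Hunk 2: at line 1 remove [qqrz,niwug] add [hliv,ftkb,ogj] -> 10 lines: pley dwu hliv ftkb ogj pxpm tniew jrprr vzswl ykphm
Hunk 3: at line 1 remove [dwu,hliv,ftkb] add [sras] -> 8 lines: pley sras ogj pxpm tniew jrprr vzswl ykphm
Hunk 4: at line 4 remove [tniew,jrprr,vzswl] add [gqh,lci,fwlal] -> 8 lines: pley sras ogj pxpm gqh lci fwlal ykphm
Hunk 5: at line 5 remove [lci,fwlal] add [manq,xpi] -> 8 lines: pley sras ogj pxpm gqh manq xpi ykphm
Hunk 6: at line 3 remove [pxpm] add [agv,kypr] -> 9 lines: pley sras ogj agv kypr gqh manq xpi ykphm
Final line 9: ykphm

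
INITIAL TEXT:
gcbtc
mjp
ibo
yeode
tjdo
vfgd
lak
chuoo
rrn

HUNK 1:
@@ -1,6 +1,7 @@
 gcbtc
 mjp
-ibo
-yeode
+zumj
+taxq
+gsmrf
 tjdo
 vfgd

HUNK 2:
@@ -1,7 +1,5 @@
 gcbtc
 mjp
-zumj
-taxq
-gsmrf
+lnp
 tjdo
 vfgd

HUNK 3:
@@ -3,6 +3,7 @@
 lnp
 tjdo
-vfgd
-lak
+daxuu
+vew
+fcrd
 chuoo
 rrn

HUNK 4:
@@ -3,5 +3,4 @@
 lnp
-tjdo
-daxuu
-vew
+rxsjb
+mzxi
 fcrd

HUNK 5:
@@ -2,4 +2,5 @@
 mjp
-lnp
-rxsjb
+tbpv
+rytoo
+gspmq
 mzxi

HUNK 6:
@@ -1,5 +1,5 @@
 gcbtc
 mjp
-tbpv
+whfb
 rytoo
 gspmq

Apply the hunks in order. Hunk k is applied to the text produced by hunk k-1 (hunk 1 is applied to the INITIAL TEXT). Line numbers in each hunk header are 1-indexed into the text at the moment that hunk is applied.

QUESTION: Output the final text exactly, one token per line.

Hunk 1: at line 1 remove [ibo,yeode] add [zumj,taxq,gsmrf] -> 10 lines: gcbtc mjp zumj taxq gsmrf tjdo vfgd lak chuoo rrn
Hunk 2: at line 1 remove [zumj,taxq,gsmrf] add [lnp] -> 8 lines: gcbtc mjp lnp tjdo vfgd lak chuoo rrn
Hunk 3: at line 3 remove [vfgd,lak] add [daxuu,vew,fcrd] -> 9 lines: gcbtc mjp lnp tjdo daxuu vew fcrd chuoo rrn
Hunk 4: at line 3 remove [tjdo,daxuu,vew] add [rxsjb,mzxi] -> 8 lines: gcbtc mjp lnp rxsjb mzxi fcrd chuoo rrn
Hunk 5: at line 2 remove [lnp,rxsjb] add [tbpv,rytoo,gspmq] -> 9 lines: gcbtc mjp tbpv rytoo gspmq mzxi fcrd chuoo rrn
Hunk 6: at line 1 remove [tbpv] add [whfb] -> 9 lines: gcbtc mjp whfb rytoo gspmq mzxi fcrd chuoo rrn

Answer: gcbtc
mjp
whfb
rytoo
gspmq
mzxi
fcrd
chuoo
rrn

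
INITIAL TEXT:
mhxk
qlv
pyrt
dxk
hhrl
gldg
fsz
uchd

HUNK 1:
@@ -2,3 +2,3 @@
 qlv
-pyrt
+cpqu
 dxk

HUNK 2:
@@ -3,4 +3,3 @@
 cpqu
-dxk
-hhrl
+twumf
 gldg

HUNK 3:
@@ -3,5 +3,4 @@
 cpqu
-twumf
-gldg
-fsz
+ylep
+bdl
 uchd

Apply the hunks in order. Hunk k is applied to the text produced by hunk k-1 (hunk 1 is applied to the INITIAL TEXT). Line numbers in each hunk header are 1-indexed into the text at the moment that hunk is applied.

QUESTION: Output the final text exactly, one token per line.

Answer: mhxk
qlv
cpqu
ylep
bdl
uchd

Derivation:
Hunk 1: at line 2 remove [pyrt] add [cpqu] -> 8 lines: mhxk qlv cpqu dxk hhrl gldg fsz uchd
Hunk 2: at line 3 remove [dxk,hhrl] add [twumf] -> 7 lines: mhxk qlv cpqu twumf gldg fsz uchd
Hunk 3: at line 3 remove [twumf,gldg,fsz] add [ylep,bdl] -> 6 lines: mhxk qlv cpqu ylep bdl uchd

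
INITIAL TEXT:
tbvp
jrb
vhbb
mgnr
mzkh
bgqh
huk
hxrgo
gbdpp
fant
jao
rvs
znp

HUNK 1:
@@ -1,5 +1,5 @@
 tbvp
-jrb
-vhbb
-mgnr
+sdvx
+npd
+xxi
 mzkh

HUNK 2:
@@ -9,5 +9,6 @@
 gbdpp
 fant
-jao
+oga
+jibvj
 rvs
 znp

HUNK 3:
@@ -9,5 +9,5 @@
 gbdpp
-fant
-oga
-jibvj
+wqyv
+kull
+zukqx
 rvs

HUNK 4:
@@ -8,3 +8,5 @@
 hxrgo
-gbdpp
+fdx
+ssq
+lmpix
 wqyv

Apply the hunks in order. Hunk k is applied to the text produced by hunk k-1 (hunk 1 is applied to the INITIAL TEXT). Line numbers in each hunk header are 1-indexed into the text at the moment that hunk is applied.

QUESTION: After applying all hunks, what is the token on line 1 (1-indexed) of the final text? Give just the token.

Answer: tbvp

Derivation:
Hunk 1: at line 1 remove [jrb,vhbb,mgnr] add [sdvx,npd,xxi] -> 13 lines: tbvp sdvx npd xxi mzkh bgqh huk hxrgo gbdpp fant jao rvs znp
Hunk 2: at line 9 remove [jao] add [oga,jibvj] -> 14 lines: tbvp sdvx npd xxi mzkh bgqh huk hxrgo gbdpp fant oga jibvj rvs znp
Hunk 3: at line 9 remove [fant,oga,jibvj] add [wqyv,kull,zukqx] -> 14 lines: tbvp sdvx npd xxi mzkh bgqh huk hxrgo gbdpp wqyv kull zukqx rvs znp
Hunk 4: at line 8 remove [gbdpp] add [fdx,ssq,lmpix] -> 16 lines: tbvp sdvx npd xxi mzkh bgqh huk hxrgo fdx ssq lmpix wqyv kull zukqx rvs znp
Final line 1: tbvp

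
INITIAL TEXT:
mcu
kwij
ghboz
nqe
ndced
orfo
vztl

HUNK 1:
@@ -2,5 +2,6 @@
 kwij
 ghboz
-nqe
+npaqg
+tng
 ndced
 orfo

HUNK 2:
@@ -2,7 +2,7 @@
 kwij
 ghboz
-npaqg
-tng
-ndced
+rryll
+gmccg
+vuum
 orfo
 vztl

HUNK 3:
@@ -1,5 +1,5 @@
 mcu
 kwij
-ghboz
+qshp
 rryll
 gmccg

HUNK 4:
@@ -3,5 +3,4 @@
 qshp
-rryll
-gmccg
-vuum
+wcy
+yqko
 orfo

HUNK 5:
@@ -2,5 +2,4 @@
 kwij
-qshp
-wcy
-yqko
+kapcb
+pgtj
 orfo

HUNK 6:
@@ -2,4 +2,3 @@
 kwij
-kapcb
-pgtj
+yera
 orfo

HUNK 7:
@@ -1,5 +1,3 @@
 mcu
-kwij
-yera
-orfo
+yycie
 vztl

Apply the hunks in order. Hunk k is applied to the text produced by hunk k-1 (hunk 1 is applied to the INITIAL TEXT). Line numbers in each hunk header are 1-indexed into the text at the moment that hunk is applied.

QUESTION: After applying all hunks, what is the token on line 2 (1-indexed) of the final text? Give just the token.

Answer: yycie

Derivation:
Hunk 1: at line 2 remove [nqe] add [npaqg,tng] -> 8 lines: mcu kwij ghboz npaqg tng ndced orfo vztl
Hunk 2: at line 2 remove [npaqg,tng,ndced] add [rryll,gmccg,vuum] -> 8 lines: mcu kwij ghboz rryll gmccg vuum orfo vztl
Hunk 3: at line 1 remove [ghboz] add [qshp] -> 8 lines: mcu kwij qshp rryll gmccg vuum orfo vztl
Hunk 4: at line 3 remove [rryll,gmccg,vuum] add [wcy,yqko] -> 7 lines: mcu kwij qshp wcy yqko orfo vztl
Hunk 5: at line 2 remove [qshp,wcy,yqko] add [kapcb,pgtj] -> 6 lines: mcu kwij kapcb pgtj orfo vztl
Hunk 6: at line 2 remove [kapcb,pgtj] add [yera] -> 5 lines: mcu kwij yera orfo vztl
Hunk 7: at line 1 remove [kwij,yera,orfo] add [yycie] -> 3 lines: mcu yycie vztl
Final line 2: yycie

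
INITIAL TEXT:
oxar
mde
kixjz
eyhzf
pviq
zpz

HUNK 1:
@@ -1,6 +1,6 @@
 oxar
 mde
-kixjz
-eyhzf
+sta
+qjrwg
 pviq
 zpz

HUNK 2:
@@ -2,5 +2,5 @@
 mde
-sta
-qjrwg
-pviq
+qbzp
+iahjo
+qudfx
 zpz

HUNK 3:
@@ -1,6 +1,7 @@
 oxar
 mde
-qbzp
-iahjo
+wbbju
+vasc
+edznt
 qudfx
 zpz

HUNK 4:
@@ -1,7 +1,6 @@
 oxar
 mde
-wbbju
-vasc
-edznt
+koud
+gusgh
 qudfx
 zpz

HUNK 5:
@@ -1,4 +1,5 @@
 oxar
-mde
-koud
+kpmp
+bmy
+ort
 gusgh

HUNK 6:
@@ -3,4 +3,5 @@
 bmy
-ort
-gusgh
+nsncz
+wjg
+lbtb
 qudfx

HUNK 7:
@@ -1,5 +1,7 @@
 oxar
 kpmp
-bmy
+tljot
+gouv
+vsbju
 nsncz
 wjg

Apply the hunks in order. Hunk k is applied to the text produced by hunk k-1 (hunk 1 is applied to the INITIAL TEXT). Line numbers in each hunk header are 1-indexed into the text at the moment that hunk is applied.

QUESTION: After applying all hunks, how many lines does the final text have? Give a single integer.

Hunk 1: at line 1 remove [kixjz,eyhzf] add [sta,qjrwg] -> 6 lines: oxar mde sta qjrwg pviq zpz
Hunk 2: at line 2 remove [sta,qjrwg,pviq] add [qbzp,iahjo,qudfx] -> 6 lines: oxar mde qbzp iahjo qudfx zpz
Hunk 3: at line 1 remove [qbzp,iahjo] add [wbbju,vasc,edznt] -> 7 lines: oxar mde wbbju vasc edznt qudfx zpz
Hunk 4: at line 1 remove [wbbju,vasc,edznt] add [koud,gusgh] -> 6 lines: oxar mde koud gusgh qudfx zpz
Hunk 5: at line 1 remove [mde,koud] add [kpmp,bmy,ort] -> 7 lines: oxar kpmp bmy ort gusgh qudfx zpz
Hunk 6: at line 3 remove [ort,gusgh] add [nsncz,wjg,lbtb] -> 8 lines: oxar kpmp bmy nsncz wjg lbtb qudfx zpz
Hunk 7: at line 1 remove [bmy] add [tljot,gouv,vsbju] -> 10 lines: oxar kpmp tljot gouv vsbju nsncz wjg lbtb qudfx zpz
Final line count: 10

Answer: 10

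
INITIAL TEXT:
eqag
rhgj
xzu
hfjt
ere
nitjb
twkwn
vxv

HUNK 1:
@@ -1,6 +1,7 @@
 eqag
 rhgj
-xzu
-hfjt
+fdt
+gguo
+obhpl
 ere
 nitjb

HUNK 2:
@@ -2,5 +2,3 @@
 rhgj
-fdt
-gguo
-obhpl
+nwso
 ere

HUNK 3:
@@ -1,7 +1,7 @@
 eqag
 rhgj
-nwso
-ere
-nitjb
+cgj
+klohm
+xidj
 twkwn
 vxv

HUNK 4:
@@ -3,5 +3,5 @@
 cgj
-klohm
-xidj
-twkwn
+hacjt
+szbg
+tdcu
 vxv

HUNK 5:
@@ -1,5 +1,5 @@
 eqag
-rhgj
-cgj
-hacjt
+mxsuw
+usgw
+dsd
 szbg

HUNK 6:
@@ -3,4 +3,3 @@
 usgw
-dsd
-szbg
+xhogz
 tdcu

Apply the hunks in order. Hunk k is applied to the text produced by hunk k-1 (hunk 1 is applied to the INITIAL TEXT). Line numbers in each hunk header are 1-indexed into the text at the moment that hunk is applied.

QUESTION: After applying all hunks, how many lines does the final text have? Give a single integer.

Hunk 1: at line 1 remove [xzu,hfjt] add [fdt,gguo,obhpl] -> 9 lines: eqag rhgj fdt gguo obhpl ere nitjb twkwn vxv
Hunk 2: at line 2 remove [fdt,gguo,obhpl] add [nwso] -> 7 lines: eqag rhgj nwso ere nitjb twkwn vxv
Hunk 3: at line 1 remove [nwso,ere,nitjb] add [cgj,klohm,xidj] -> 7 lines: eqag rhgj cgj klohm xidj twkwn vxv
Hunk 4: at line 3 remove [klohm,xidj,twkwn] add [hacjt,szbg,tdcu] -> 7 lines: eqag rhgj cgj hacjt szbg tdcu vxv
Hunk 5: at line 1 remove [rhgj,cgj,hacjt] add [mxsuw,usgw,dsd] -> 7 lines: eqag mxsuw usgw dsd szbg tdcu vxv
Hunk 6: at line 3 remove [dsd,szbg] add [xhogz] -> 6 lines: eqag mxsuw usgw xhogz tdcu vxv
Final line count: 6

Answer: 6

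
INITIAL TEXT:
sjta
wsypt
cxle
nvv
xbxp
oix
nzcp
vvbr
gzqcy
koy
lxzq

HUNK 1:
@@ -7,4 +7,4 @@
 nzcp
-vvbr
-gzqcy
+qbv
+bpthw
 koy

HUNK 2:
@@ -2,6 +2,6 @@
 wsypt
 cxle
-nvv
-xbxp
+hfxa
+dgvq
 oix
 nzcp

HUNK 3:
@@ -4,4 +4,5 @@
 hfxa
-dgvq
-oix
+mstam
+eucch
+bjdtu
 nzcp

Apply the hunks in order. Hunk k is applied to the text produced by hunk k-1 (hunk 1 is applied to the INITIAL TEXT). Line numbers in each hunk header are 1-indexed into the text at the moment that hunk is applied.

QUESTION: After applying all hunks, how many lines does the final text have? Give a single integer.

Hunk 1: at line 7 remove [vvbr,gzqcy] add [qbv,bpthw] -> 11 lines: sjta wsypt cxle nvv xbxp oix nzcp qbv bpthw koy lxzq
Hunk 2: at line 2 remove [nvv,xbxp] add [hfxa,dgvq] -> 11 lines: sjta wsypt cxle hfxa dgvq oix nzcp qbv bpthw koy lxzq
Hunk 3: at line 4 remove [dgvq,oix] add [mstam,eucch,bjdtu] -> 12 lines: sjta wsypt cxle hfxa mstam eucch bjdtu nzcp qbv bpthw koy lxzq
Final line count: 12

Answer: 12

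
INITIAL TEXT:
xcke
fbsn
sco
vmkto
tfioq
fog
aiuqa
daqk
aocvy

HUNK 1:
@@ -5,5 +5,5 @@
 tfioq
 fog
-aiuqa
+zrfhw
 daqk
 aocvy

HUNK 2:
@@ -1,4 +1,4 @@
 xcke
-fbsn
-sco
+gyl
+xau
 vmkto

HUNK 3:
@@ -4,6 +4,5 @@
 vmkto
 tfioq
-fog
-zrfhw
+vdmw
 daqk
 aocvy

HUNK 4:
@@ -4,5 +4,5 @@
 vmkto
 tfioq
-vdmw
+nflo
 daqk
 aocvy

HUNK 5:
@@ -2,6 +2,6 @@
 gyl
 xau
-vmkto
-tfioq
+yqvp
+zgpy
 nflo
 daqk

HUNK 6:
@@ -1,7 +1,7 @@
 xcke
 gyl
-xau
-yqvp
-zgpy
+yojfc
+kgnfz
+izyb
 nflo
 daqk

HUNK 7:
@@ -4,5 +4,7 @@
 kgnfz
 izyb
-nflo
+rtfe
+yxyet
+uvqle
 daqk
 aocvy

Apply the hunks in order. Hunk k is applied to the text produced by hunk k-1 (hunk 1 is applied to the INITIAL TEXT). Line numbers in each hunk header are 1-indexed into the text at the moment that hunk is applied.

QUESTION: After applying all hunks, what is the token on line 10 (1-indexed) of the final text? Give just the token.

Answer: aocvy

Derivation:
Hunk 1: at line 5 remove [aiuqa] add [zrfhw] -> 9 lines: xcke fbsn sco vmkto tfioq fog zrfhw daqk aocvy
Hunk 2: at line 1 remove [fbsn,sco] add [gyl,xau] -> 9 lines: xcke gyl xau vmkto tfioq fog zrfhw daqk aocvy
Hunk 3: at line 4 remove [fog,zrfhw] add [vdmw] -> 8 lines: xcke gyl xau vmkto tfioq vdmw daqk aocvy
Hunk 4: at line 4 remove [vdmw] add [nflo] -> 8 lines: xcke gyl xau vmkto tfioq nflo daqk aocvy
Hunk 5: at line 2 remove [vmkto,tfioq] add [yqvp,zgpy] -> 8 lines: xcke gyl xau yqvp zgpy nflo daqk aocvy
Hunk 6: at line 1 remove [xau,yqvp,zgpy] add [yojfc,kgnfz,izyb] -> 8 lines: xcke gyl yojfc kgnfz izyb nflo daqk aocvy
Hunk 7: at line 4 remove [nflo] add [rtfe,yxyet,uvqle] -> 10 lines: xcke gyl yojfc kgnfz izyb rtfe yxyet uvqle daqk aocvy
Final line 10: aocvy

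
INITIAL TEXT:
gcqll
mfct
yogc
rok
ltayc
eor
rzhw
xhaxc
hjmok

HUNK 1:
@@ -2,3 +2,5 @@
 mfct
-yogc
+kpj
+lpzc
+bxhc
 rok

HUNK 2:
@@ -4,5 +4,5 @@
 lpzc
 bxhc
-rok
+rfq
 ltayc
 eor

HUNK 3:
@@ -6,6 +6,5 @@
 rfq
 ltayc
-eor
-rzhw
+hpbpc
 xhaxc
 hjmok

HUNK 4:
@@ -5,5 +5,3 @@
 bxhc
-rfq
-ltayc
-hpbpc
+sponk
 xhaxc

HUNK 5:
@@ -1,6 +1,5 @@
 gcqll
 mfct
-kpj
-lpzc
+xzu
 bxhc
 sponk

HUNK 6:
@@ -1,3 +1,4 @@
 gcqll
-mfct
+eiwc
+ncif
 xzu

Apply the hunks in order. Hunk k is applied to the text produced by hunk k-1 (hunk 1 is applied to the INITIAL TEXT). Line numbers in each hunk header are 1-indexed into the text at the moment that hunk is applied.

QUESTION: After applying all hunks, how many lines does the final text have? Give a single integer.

Hunk 1: at line 2 remove [yogc] add [kpj,lpzc,bxhc] -> 11 lines: gcqll mfct kpj lpzc bxhc rok ltayc eor rzhw xhaxc hjmok
Hunk 2: at line 4 remove [rok] add [rfq] -> 11 lines: gcqll mfct kpj lpzc bxhc rfq ltayc eor rzhw xhaxc hjmok
Hunk 3: at line 6 remove [eor,rzhw] add [hpbpc] -> 10 lines: gcqll mfct kpj lpzc bxhc rfq ltayc hpbpc xhaxc hjmok
Hunk 4: at line 5 remove [rfq,ltayc,hpbpc] add [sponk] -> 8 lines: gcqll mfct kpj lpzc bxhc sponk xhaxc hjmok
Hunk 5: at line 1 remove [kpj,lpzc] add [xzu] -> 7 lines: gcqll mfct xzu bxhc sponk xhaxc hjmok
Hunk 6: at line 1 remove [mfct] add [eiwc,ncif] -> 8 lines: gcqll eiwc ncif xzu bxhc sponk xhaxc hjmok
Final line count: 8

Answer: 8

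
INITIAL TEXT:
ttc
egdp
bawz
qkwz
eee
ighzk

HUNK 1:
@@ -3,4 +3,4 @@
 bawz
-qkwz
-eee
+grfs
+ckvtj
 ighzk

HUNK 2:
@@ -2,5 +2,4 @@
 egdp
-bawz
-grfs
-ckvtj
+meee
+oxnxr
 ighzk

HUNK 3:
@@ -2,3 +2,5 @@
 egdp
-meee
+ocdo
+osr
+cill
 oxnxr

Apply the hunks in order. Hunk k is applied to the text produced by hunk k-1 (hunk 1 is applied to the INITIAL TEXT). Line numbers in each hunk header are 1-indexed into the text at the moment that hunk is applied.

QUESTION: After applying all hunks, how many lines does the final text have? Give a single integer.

Hunk 1: at line 3 remove [qkwz,eee] add [grfs,ckvtj] -> 6 lines: ttc egdp bawz grfs ckvtj ighzk
Hunk 2: at line 2 remove [bawz,grfs,ckvtj] add [meee,oxnxr] -> 5 lines: ttc egdp meee oxnxr ighzk
Hunk 3: at line 2 remove [meee] add [ocdo,osr,cill] -> 7 lines: ttc egdp ocdo osr cill oxnxr ighzk
Final line count: 7

Answer: 7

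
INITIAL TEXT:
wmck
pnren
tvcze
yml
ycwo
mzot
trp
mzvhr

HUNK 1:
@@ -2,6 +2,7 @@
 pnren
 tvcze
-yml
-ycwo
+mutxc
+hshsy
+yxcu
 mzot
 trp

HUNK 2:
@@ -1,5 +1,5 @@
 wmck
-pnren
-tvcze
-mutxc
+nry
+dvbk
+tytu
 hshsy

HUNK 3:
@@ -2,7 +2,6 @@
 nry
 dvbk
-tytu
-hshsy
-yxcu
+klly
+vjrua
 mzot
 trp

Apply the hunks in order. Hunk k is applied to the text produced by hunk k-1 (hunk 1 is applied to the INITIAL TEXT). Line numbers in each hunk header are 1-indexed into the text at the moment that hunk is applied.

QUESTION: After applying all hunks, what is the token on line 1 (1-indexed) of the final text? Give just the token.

Answer: wmck

Derivation:
Hunk 1: at line 2 remove [yml,ycwo] add [mutxc,hshsy,yxcu] -> 9 lines: wmck pnren tvcze mutxc hshsy yxcu mzot trp mzvhr
Hunk 2: at line 1 remove [pnren,tvcze,mutxc] add [nry,dvbk,tytu] -> 9 lines: wmck nry dvbk tytu hshsy yxcu mzot trp mzvhr
Hunk 3: at line 2 remove [tytu,hshsy,yxcu] add [klly,vjrua] -> 8 lines: wmck nry dvbk klly vjrua mzot trp mzvhr
Final line 1: wmck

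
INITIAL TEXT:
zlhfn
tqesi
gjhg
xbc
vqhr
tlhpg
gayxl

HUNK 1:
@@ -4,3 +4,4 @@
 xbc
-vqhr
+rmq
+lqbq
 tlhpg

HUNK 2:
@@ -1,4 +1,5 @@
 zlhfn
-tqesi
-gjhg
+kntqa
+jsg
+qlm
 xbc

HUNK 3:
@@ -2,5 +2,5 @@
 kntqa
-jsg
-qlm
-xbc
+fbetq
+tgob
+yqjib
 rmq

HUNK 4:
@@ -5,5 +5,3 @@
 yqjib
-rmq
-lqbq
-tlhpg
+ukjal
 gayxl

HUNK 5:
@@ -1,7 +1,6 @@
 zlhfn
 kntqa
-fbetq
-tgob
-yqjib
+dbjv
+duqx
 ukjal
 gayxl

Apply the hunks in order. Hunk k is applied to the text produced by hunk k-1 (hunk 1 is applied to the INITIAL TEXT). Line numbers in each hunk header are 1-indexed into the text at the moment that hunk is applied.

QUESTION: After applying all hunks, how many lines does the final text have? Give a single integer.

Hunk 1: at line 4 remove [vqhr] add [rmq,lqbq] -> 8 lines: zlhfn tqesi gjhg xbc rmq lqbq tlhpg gayxl
Hunk 2: at line 1 remove [tqesi,gjhg] add [kntqa,jsg,qlm] -> 9 lines: zlhfn kntqa jsg qlm xbc rmq lqbq tlhpg gayxl
Hunk 3: at line 2 remove [jsg,qlm,xbc] add [fbetq,tgob,yqjib] -> 9 lines: zlhfn kntqa fbetq tgob yqjib rmq lqbq tlhpg gayxl
Hunk 4: at line 5 remove [rmq,lqbq,tlhpg] add [ukjal] -> 7 lines: zlhfn kntqa fbetq tgob yqjib ukjal gayxl
Hunk 5: at line 1 remove [fbetq,tgob,yqjib] add [dbjv,duqx] -> 6 lines: zlhfn kntqa dbjv duqx ukjal gayxl
Final line count: 6

Answer: 6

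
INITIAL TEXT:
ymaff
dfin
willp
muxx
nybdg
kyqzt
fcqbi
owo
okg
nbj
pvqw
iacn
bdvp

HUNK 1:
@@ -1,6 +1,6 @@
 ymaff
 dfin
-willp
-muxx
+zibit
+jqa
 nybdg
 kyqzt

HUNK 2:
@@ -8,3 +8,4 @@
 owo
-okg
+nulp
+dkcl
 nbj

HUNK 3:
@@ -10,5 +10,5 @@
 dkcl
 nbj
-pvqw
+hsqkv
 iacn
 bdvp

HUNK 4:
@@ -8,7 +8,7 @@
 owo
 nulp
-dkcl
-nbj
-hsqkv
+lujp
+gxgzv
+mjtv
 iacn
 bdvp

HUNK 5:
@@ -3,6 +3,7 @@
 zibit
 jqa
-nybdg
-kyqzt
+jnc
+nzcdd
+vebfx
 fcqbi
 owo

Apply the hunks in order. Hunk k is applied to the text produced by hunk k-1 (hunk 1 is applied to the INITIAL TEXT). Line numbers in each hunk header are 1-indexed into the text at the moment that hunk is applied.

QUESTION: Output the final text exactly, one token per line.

Hunk 1: at line 1 remove [willp,muxx] add [zibit,jqa] -> 13 lines: ymaff dfin zibit jqa nybdg kyqzt fcqbi owo okg nbj pvqw iacn bdvp
Hunk 2: at line 8 remove [okg] add [nulp,dkcl] -> 14 lines: ymaff dfin zibit jqa nybdg kyqzt fcqbi owo nulp dkcl nbj pvqw iacn bdvp
Hunk 3: at line 10 remove [pvqw] add [hsqkv] -> 14 lines: ymaff dfin zibit jqa nybdg kyqzt fcqbi owo nulp dkcl nbj hsqkv iacn bdvp
Hunk 4: at line 8 remove [dkcl,nbj,hsqkv] add [lujp,gxgzv,mjtv] -> 14 lines: ymaff dfin zibit jqa nybdg kyqzt fcqbi owo nulp lujp gxgzv mjtv iacn bdvp
Hunk 5: at line 3 remove [nybdg,kyqzt] add [jnc,nzcdd,vebfx] -> 15 lines: ymaff dfin zibit jqa jnc nzcdd vebfx fcqbi owo nulp lujp gxgzv mjtv iacn bdvp

Answer: ymaff
dfin
zibit
jqa
jnc
nzcdd
vebfx
fcqbi
owo
nulp
lujp
gxgzv
mjtv
iacn
bdvp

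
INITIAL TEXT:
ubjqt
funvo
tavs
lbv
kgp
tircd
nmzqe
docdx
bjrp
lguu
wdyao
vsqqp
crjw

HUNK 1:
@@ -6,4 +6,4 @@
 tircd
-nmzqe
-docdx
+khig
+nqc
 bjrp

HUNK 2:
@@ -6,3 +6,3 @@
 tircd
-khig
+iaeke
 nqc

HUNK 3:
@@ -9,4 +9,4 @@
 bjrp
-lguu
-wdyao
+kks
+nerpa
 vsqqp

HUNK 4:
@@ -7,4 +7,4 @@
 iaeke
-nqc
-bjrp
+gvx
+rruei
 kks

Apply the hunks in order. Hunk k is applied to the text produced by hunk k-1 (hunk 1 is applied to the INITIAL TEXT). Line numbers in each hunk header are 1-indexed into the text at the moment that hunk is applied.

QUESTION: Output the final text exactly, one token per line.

Hunk 1: at line 6 remove [nmzqe,docdx] add [khig,nqc] -> 13 lines: ubjqt funvo tavs lbv kgp tircd khig nqc bjrp lguu wdyao vsqqp crjw
Hunk 2: at line 6 remove [khig] add [iaeke] -> 13 lines: ubjqt funvo tavs lbv kgp tircd iaeke nqc bjrp lguu wdyao vsqqp crjw
Hunk 3: at line 9 remove [lguu,wdyao] add [kks,nerpa] -> 13 lines: ubjqt funvo tavs lbv kgp tircd iaeke nqc bjrp kks nerpa vsqqp crjw
Hunk 4: at line 7 remove [nqc,bjrp] add [gvx,rruei] -> 13 lines: ubjqt funvo tavs lbv kgp tircd iaeke gvx rruei kks nerpa vsqqp crjw

Answer: ubjqt
funvo
tavs
lbv
kgp
tircd
iaeke
gvx
rruei
kks
nerpa
vsqqp
crjw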